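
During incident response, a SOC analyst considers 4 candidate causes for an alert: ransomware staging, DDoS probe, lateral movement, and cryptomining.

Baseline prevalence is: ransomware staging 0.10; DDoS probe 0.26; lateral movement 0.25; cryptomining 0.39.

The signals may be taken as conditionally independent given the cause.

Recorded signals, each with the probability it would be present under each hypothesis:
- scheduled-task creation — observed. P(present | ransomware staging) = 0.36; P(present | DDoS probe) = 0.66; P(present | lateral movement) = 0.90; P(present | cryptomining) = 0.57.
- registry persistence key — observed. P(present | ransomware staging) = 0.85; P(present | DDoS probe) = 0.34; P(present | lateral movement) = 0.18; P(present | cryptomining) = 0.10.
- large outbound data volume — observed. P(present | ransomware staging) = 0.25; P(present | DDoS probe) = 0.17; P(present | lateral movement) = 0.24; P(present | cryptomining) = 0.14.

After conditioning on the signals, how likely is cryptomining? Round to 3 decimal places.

0.102

By Bayes' rule with conditional independence, the unnormalized weight for each hypothesis is prior × ∏ likelihoods:
  ransomware staging: 0.10 × 0.36 × 0.85 × 0.25 = 0.00765
  DDoS probe: 0.26 × 0.66 × 0.34 × 0.17 = 0.0099185
  lateral movement: 0.25 × 0.90 × 0.18 × 0.24 = 0.00972
  cryptomining: 0.39 × 0.57 × 0.10 × 0.14 = 0.0031122
Marginal likelihood of the evidence = 0.030401.
P(cryptomining | evidence) = 0.0031122 / 0.030401 ≈ 0.102.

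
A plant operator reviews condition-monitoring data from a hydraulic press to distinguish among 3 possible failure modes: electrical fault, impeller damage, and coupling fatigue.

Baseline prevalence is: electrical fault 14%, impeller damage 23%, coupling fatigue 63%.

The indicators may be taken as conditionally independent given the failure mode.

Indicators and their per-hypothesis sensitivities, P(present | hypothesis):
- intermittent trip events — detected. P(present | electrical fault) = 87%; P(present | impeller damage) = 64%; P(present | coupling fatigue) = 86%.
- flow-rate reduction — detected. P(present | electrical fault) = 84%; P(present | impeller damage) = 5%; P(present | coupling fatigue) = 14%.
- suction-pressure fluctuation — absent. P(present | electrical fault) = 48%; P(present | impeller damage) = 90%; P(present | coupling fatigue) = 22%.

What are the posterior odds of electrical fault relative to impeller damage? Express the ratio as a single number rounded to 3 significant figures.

72.3

Unnormalized posterior weight (prior times the indicator likelihoods) for each of the two hypotheses (using 1 − P(present | H) for each absent indicator):
  electrical fault: 0.14 × 0.87 × 0.84 × (1 − 0.48) = 0.053202
  impeller damage: 0.23 × 0.64 × 0.05 × (1 − 0.90) = 0.000736
Posterior odds = 0.053202 / 0.000736 ≈ 72.3.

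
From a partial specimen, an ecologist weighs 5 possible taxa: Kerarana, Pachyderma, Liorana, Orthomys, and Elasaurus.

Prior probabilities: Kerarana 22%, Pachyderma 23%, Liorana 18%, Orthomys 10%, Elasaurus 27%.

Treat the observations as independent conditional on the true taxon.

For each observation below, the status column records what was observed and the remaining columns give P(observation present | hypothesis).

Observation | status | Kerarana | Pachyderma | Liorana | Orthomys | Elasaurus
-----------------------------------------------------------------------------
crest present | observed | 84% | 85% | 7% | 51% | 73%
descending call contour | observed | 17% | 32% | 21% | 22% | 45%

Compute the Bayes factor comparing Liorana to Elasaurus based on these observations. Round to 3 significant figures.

0.0447

Joint likelihood of the evidence pattern under each hypothesis:
  Liorana: 0.07 × 0.21 = 0.0147
  Elasaurus: 0.73 × 0.45 = 0.3285
Bayes factor = 0.0147 / 0.3285 ≈ 0.0447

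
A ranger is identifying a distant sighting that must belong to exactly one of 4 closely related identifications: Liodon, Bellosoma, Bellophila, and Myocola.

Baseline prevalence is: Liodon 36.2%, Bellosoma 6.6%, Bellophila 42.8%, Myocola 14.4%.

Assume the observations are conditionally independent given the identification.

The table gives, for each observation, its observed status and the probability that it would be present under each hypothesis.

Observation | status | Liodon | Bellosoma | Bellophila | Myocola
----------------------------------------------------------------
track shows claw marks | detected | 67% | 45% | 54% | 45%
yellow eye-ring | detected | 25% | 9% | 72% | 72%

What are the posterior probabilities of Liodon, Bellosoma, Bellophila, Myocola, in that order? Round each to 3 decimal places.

Multiply each prior by the joint likelihood of the evidence pattern:
  Liodon: 0.362 × 0.67 × 0.25 = 0.060635
  Bellosoma: 0.066 × 0.45 × 0.09 = 0.002673
  Bellophila: 0.428 × 0.54 × 0.72 = 0.16641
  Myocola: 0.144 × 0.45 × 0.72 = 0.046656
The unnormalized weights sum to 0.27637.
P(Liodon | evidence) = 0.060635 / 0.27637 ≈ 0.219
P(Bellosoma | evidence) = 0.002673 / 0.27637 ≈ 0.010
P(Bellophila | evidence) = 0.16641 / 0.27637 ≈ 0.602
P(Myocola | evidence) = 0.046656 / 0.27637 ≈ 0.169

0.219, 0.010, 0.602, 0.169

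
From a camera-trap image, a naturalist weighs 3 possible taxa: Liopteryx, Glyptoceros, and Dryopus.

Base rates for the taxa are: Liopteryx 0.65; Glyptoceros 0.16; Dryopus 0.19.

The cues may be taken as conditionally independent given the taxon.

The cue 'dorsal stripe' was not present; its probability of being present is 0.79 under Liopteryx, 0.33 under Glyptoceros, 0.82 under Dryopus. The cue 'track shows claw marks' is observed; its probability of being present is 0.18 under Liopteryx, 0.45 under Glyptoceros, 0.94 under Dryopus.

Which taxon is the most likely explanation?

Multiply each prior by the joint likelihood of the cue pattern (using 1 − P(present | H) for each absent cue):
  Liopteryx: 0.65 × (1 − 0.79) × 0.18 = 0.02457
  Glyptoceros: 0.16 × (1 − 0.33) × 0.45 = 0.04824
  Dryopus: 0.19 × (1 − 0.82) × 0.94 = 0.032148
Marginal likelihood of the evidence = 0.10496.
P(Liopteryx | evidence) ≈ 0.02457 / 0.10496 ≈ 0.234
P(Glyptoceros | evidence) ≈ 0.04824 / 0.10496 ≈ 0.460
P(Dryopus | evidence) ≈ 0.032148 / 0.10496 ≈ 0.306
The largest is 0.460, so Glyptoceros is most probable.

Glyptoceros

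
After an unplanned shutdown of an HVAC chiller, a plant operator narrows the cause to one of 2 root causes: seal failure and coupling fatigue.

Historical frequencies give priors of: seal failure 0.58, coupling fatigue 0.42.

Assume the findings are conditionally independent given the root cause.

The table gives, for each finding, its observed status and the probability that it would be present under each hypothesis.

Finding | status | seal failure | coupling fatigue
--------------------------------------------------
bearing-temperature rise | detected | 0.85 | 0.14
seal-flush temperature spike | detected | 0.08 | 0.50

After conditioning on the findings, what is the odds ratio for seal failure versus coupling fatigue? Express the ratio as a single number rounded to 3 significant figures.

The normalizing constant cancels in an odds ratio, so compute prior × likelihood for the two hypotheses only:
  seal failure: 0.58 × 0.85 × 0.08 = 0.03944
  coupling fatigue: 0.42 × 0.14 × 0.50 = 0.0294
Posterior odds = 0.03944 / 0.0294 ≈ 1.34.

1.34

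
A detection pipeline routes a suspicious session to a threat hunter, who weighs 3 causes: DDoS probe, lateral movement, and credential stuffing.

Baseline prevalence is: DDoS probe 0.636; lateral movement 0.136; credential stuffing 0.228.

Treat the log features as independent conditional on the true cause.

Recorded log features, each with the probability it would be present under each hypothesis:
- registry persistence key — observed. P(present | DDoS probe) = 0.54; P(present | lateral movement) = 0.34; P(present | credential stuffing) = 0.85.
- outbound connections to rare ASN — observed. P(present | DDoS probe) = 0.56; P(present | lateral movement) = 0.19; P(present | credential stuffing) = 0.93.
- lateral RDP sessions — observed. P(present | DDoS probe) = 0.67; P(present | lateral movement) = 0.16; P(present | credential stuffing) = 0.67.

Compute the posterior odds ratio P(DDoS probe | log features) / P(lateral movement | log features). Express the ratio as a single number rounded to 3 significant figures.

The normalizing constant cancels in an odds ratio, so compute prior × likelihood for the two hypotheses only:
  DDoS probe: 0.636 × 0.54 × 0.56 × 0.67 = 0.12886
  lateral movement: 0.136 × 0.34 × 0.19 × 0.16 = 0.0014057
Odds(DDoS probe : lateral movement) = 0.12886 / 0.0014057 ≈ 91.7.

91.7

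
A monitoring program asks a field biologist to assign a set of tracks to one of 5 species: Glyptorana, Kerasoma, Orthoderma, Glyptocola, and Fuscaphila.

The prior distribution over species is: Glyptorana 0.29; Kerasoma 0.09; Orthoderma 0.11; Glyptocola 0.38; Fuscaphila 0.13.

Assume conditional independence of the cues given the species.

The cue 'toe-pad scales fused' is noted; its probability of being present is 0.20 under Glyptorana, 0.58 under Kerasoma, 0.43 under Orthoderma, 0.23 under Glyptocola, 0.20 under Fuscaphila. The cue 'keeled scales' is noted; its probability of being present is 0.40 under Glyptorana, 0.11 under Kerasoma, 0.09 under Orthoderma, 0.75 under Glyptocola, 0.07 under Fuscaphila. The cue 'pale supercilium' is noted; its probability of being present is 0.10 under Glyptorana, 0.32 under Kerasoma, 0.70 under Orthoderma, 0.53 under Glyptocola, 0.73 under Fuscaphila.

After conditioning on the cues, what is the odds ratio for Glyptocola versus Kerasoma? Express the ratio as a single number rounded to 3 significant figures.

Posterior odds equal prior odds times the likelihood ratio; only the two competing hypotheses matter.
  Glyptocola: 0.38 × 0.23 × 0.75 × 0.53 = 0.034742
  Kerasoma: 0.09 × 0.58 × 0.11 × 0.32 = 0.0018374
Odds(Glyptocola : Kerasoma) = 0.034742 / 0.0018374 ≈ 18.9.

18.9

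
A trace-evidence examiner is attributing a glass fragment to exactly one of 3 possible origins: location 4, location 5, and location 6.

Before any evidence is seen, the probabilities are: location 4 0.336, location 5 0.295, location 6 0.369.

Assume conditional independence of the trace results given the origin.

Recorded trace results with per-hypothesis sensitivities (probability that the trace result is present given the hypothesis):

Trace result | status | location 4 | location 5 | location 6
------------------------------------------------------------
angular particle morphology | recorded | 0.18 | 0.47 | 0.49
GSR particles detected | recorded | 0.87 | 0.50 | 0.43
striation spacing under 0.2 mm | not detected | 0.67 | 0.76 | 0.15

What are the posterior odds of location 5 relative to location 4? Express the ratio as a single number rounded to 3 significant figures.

Posterior odds equal prior odds times the likelihood ratio; only the two competing hypotheses matter (using 1 − P(present | H) for each absent trace result).
  location 5: 0.295 × 0.47 × 0.50 × (1 − 0.76) = 0.016638
  location 4: 0.336 × 0.18 × 0.87 × (1 − 0.67) = 0.017364
Odds(location 5 : location 4) = 0.016638 / 0.017364 ≈ 0.958.

0.958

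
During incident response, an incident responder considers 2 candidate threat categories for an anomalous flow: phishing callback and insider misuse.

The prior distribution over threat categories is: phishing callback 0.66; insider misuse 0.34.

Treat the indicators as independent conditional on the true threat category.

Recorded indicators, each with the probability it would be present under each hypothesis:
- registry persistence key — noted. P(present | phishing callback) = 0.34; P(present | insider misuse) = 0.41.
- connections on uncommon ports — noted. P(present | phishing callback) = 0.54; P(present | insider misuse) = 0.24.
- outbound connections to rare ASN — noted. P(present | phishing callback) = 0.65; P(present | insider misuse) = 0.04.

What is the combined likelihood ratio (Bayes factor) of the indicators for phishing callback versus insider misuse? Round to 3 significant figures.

30.3

Joint likelihood of the indicator pattern under each hypothesis:
  phishing callback: 0.34 × 0.54 × 0.65 = 0.11934
  insider misuse: 0.41 × 0.24 × 0.04 = 0.003936
Bayes factor = 0.11934 / 0.003936 ≈ 30.3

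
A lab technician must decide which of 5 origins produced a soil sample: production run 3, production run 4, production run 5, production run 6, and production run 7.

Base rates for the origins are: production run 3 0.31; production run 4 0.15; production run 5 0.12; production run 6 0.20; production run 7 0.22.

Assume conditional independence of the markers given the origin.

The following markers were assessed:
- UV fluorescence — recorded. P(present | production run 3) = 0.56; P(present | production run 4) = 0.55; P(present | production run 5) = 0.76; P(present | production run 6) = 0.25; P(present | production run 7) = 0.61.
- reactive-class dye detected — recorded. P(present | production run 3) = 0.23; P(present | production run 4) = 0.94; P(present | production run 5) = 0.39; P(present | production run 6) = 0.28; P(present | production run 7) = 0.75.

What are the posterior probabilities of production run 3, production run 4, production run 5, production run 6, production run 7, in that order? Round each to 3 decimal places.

0.149, 0.290, 0.133, 0.052, 0.376

By Bayes' rule with conditional independence, the unnormalized weight for each hypothesis is prior × ∏ likelihoods:
  production run 3: 0.31 × 0.56 × 0.23 = 0.039928
  production run 4: 0.15 × 0.55 × 0.94 = 0.07755
  production run 5: 0.12 × 0.76 × 0.39 = 0.035568
  production run 6: 0.20 × 0.25 × 0.28 = 0.014
  production run 7: 0.22 × 0.61 × 0.75 = 0.10065
The unnormalized weights sum to 0.2677.
P(production run 3 | evidence) = 0.039928 / 0.2677 ≈ 0.149
P(production run 4 | evidence) = 0.07755 / 0.2677 ≈ 0.290
P(production run 5 | evidence) = 0.035568 / 0.2677 ≈ 0.133
P(production run 6 | evidence) = 0.014 / 0.2677 ≈ 0.052
P(production run 7 | evidence) = 0.10065 / 0.2677 ≈ 0.376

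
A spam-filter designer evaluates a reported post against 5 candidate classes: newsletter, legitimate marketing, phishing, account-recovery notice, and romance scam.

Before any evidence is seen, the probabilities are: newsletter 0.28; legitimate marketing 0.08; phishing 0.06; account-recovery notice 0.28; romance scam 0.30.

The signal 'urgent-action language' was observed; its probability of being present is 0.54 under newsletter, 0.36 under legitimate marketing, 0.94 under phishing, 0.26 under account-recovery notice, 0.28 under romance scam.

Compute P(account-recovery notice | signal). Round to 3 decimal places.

For each hypothesis, the unnormalized posterior weight is prior × likelihood:
  newsletter: 0.28 × 0.54 = 0.1512
  legitimate marketing: 0.08 × 0.36 = 0.0288
  phishing: 0.06 × 0.94 = 0.0564
  account-recovery notice: 0.28 × 0.26 = 0.0728
  romance scam: 0.30 × 0.28 = 0.084
Marginal likelihood of the evidence = 0.3932.
P(account-recovery notice | evidence) = 0.0728 / 0.3932 ≈ 0.185.

0.185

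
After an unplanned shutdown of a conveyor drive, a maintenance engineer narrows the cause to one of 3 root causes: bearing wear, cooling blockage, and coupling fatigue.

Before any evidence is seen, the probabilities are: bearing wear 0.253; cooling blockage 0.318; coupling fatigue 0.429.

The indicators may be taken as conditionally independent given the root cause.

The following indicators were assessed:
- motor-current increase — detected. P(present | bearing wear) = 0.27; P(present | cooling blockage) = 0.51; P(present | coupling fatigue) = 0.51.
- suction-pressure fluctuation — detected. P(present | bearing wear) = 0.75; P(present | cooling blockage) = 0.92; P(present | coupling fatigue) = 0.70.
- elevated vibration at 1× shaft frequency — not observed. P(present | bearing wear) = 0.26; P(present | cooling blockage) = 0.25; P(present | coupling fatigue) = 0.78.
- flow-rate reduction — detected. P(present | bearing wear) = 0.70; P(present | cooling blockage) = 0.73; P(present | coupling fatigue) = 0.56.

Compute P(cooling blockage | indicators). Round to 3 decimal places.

0.643

Multiply each prior by the joint likelihood of the indicator pattern (using 1 − P(present | H) for each absent indicator):
  bearing wear: 0.253 × 0.27 × 0.75 × (1 − 0.26) × 0.70 = 0.026538
  cooling blockage: 0.318 × 0.51 × 0.92 × (1 − 0.25) × 0.73 = 0.08169
  coupling fatigue: 0.429 × 0.51 × 0.70 × (1 − 0.78) × 0.56 = 0.018868
Normalizing constant Z = 0.026538 + 0.08169 + 0.018868 = 0.1271.
P(cooling blockage | evidence) = 0.08169 / 0.1271 ≈ 0.643.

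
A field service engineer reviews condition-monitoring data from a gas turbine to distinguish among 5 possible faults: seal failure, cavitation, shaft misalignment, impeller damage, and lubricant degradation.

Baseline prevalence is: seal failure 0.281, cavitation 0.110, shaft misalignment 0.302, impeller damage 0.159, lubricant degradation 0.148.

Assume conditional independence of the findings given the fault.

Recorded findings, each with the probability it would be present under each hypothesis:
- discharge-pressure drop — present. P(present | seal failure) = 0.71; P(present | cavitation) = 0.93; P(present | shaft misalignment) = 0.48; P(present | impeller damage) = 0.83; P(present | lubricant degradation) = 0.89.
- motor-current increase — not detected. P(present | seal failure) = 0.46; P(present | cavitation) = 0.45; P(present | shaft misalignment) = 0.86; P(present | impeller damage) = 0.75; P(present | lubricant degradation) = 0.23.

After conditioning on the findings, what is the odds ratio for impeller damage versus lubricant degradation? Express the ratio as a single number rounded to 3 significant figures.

Unnormalized posterior weight (prior times the finding likelihoods) for each of the two hypotheses (using 1 − P(present | H) for each absent finding):
  impeller damage: 0.159 × 0.83 × (1 − 0.75) = 0.032993
  lubricant degradation: 0.148 × 0.89 × (1 − 0.23) = 0.10142
Odds(impeller damage : lubricant degradation) = 0.032993 / 0.10142 ≈ 0.325.

0.325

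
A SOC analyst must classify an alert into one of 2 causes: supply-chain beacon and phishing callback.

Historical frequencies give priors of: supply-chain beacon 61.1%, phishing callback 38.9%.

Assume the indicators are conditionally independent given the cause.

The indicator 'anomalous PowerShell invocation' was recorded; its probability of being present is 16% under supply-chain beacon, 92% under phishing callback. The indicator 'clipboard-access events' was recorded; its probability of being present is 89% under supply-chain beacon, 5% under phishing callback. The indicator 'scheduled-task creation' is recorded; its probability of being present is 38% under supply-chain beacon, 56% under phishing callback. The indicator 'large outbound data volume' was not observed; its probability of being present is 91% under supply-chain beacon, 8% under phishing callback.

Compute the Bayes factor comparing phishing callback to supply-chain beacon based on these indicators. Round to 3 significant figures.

The Bayes factor is the ratio of the joint likelihoods of the indicator pattern under the two hypotheses (using 1 − P(present | H) for each absent indicator).
  phishing callback: 0.92 × 0.05 × 0.56 × (1 − 0.08) = 0.023699
  supply-chain beacon: 0.16 × 0.89 × 0.38 × (1 − 0.91) = 0.0048701
Bayes factor = 0.023699 / 0.0048701 ≈ 4.87

4.87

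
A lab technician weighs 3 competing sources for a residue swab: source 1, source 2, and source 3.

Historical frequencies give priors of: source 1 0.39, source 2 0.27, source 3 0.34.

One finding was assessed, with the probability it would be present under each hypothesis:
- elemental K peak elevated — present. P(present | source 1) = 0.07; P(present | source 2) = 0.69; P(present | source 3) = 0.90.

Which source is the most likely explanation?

For each hypothesis, the unnormalized posterior weight is prior × likelihood:
  source 1: 0.39 × 0.07 = 0.0273
  source 2: 0.27 × 0.69 = 0.1863
  source 3: 0.34 × 0.90 = 0.306
Marginal likelihood of the evidence = 0.5196.
P(source 1 | evidence) ≈ 0.0273 / 0.5196 ≈ 0.053
P(source 2 | evidence) ≈ 0.1863 / 0.5196 ≈ 0.359
P(source 3 | evidence) ≈ 0.306 / 0.5196 ≈ 0.589
The largest is 0.589, so source 3 is most probable.

source 3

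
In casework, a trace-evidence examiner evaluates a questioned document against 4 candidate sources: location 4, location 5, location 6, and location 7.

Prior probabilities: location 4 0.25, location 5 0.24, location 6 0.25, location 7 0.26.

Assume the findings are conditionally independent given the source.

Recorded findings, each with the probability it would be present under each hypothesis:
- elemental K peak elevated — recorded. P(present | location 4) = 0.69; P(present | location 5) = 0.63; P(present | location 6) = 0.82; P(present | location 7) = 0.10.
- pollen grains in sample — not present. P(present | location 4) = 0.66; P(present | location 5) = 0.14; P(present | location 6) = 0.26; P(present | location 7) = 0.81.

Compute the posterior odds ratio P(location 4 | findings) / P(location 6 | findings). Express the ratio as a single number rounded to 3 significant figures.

0.387

Posterior odds equal prior odds times the likelihood ratio; only the two competing hypotheses matter (using 1 − P(present | H) for each absent finding).
  location 4: 0.25 × 0.69 × (1 − 0.66) = 0.05865
  location 6: 0.25 × 0.82 × (1 − 0.26) = 0.1517
Odds(location 4 : location 6) = 0.05865 / 0.1517 ≈ 0.387.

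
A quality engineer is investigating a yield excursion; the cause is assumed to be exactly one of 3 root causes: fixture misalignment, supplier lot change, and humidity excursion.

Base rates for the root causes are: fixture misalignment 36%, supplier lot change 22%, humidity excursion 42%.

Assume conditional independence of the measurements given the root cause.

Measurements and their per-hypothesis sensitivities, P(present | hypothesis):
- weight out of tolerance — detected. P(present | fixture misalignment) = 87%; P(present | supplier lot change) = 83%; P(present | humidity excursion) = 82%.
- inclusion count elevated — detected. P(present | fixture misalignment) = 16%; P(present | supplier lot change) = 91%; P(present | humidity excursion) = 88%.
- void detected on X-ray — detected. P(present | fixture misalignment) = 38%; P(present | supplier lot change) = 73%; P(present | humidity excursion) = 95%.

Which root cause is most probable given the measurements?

For each hypothesis, the unnormalized posterior weight is prior × product of the measurement likelihoods:
  fixture misalignment: 0.36 × 0.87 × 0.16 × 0.38 = 0.019043
  supplier lot change: 0.22 × 0.83 × 0.91 × 0.73 = 0.1213
  humidity excursion: 0.42 × 0.82 × 0.88 × 0.95 = 0.28792
Normalizing constant Z = 0.019043 + 0.1213 + 0.28792 = 0.42826.
P(fixture misalignment | evidence) ≈ 0.019043 / 0.42826 ≈ 0.044
P(supplier lot change | evidence) ≈ 0.1213 / 0.42826 ≈ 0.283
P(humidity excursion | evidence) ≈ 0.28792 / 0.42826 ≈ 0.672
The largest is 0.672, so humidity excursion is most probable.

humidity excursion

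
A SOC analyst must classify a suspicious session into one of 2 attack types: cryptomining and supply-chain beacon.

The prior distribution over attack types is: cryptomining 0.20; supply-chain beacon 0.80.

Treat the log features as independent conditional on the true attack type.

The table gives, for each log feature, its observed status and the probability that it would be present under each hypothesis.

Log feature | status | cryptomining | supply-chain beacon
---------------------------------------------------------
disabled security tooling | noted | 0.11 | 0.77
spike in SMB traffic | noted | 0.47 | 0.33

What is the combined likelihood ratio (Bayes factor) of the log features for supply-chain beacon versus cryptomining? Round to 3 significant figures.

4.91

Take the product of per-log feature likelihoods under each hypothesis, then divide.
  supply-chain beacon: 0.77 × 0.33 = 0.2541
  cryptomining: 0.11 × 0.47 = 0.0517
Bayes factor = 0.2541 / 0.0517 ≈ 4.91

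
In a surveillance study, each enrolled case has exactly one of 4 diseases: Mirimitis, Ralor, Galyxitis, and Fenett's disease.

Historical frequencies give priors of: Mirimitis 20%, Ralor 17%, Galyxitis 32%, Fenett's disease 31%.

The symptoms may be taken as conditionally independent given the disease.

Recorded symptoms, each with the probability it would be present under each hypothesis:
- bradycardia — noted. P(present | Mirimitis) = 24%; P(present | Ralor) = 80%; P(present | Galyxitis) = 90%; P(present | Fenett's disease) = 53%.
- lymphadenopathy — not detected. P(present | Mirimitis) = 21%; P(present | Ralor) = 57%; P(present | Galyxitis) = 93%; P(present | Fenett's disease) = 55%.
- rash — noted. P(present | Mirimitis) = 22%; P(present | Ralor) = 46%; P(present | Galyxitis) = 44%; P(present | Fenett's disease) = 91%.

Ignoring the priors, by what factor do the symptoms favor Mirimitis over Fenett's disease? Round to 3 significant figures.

0.192

Take the product of per-symptom likelihoods under each hypothesis (using 1 − P(present | H) for each absent symptom), then divide.
  Mirimitis: 0.24 × (1 − 0.21) × 0.22 = 0.041712
  Fenett's disease: 0.53 × (1 − 0.55) × 0.91 = 0.21704
Bayes factor = 0.041712 / 0.21704 ≈ 0.192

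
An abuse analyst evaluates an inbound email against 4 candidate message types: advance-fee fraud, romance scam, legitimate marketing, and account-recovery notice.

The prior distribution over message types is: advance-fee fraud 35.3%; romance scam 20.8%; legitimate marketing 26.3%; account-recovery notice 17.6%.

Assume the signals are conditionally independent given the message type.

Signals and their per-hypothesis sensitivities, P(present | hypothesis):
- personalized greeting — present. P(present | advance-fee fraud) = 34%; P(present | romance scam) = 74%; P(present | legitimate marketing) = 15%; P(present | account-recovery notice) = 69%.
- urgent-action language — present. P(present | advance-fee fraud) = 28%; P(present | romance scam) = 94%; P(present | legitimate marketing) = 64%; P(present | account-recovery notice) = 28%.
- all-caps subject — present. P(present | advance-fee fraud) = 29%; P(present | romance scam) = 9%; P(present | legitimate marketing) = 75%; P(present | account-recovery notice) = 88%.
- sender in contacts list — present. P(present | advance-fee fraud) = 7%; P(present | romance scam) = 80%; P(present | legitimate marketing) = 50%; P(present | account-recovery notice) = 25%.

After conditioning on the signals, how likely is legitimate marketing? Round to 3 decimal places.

0.338

Multiply each prior by the joint likelihood of the signal pattern:
  advance-fee fraud: 0.353 × 0.34 × 0.28 × 0.29 × 0.07 = 0.00068219
  romance scam: 0.208 × 0.74 × 0.94 × 0.09 × 0.80 = 0.010417
  legitimate marketing: 0.263 × 0.15 × 0.64 × 0.75 × 0.50 = 0.009468
  account-recovery notice: 0.176 × 0.69 × 0.28 × 0.88 × 0.25 = 0.0074807
Marginal likelihood of the evidence = 0.028048.
P(legitimate marketing | evidence) = 0.009468 / 0.028048 ≈ 0.338.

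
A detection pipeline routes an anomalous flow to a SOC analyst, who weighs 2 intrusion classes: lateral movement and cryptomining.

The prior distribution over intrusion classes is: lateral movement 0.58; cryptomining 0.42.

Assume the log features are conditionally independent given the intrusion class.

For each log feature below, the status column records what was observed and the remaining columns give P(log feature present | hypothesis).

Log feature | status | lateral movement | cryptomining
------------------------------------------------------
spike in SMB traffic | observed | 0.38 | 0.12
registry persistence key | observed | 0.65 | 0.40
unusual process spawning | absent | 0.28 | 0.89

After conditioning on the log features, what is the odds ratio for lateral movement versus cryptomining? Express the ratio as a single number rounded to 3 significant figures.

Posterior odds equal prior odds times the likelihood ratio; only the two competing hypotheses matter (using 1 − P(present | H) for each absent log feature).
  lateral movement: 0.58 × 0.38 × 0.65 × (1 − 0.28) = 0.10315
  cryptomining: 0.42 × 0.12 × 0.40 × (1 − 0.89) = 0.0022176
Odds(lateral movement : cryptomining) = 0.10315 / 0.0022176 ≈ 46.5.

46.5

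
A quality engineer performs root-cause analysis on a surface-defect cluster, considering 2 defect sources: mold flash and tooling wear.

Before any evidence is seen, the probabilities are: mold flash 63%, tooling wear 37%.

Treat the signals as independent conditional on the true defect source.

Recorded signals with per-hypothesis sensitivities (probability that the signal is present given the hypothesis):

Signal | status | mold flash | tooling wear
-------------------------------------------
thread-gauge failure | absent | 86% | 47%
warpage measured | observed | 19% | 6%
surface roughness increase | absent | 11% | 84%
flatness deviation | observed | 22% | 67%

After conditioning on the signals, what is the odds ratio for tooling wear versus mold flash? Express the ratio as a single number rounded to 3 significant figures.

Unnormalized posterior weight (prior times the signal likelihoods) for each of the two hypotheses (using 1 − P(present | H) for each absent signal):
  tooling wear: 0.37 × (1 − 0.47) × 0.06 × (1 − 0.84) × 0.67 = 0.0012613
  mold flash: 0.63 × (1 − 0.86) × 0.19 × (1 − 0.11) × 0.22 = 0.0032812
Odds(tooling wear : mold flash) = 0.0012613 / 0.0032812 ≈ 0.384.

0.384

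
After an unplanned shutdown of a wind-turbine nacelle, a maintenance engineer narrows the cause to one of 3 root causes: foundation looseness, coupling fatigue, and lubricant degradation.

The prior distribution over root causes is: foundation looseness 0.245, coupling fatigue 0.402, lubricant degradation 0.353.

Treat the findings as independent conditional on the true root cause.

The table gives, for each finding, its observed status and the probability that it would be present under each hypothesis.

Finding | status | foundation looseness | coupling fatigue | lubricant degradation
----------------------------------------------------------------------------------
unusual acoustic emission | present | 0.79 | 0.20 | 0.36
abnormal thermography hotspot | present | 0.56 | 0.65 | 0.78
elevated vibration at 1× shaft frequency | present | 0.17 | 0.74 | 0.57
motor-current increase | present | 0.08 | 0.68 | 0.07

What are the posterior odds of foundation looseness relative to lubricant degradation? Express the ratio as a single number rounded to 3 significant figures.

Posterior odds equal prior odds times the likelihood ratio; only the two competing hypotheses matter.
  foundation looseness: 0.245 × 0.79 × 0.56 × 0.17 × 0.08 = 0.0014741
  lubricant degradation: 0.353 × 0.36 × 0.78 × 0.57 × 0.07 = 0.003955
Odds(foundation looseness : lubricant degradation) = 0.0014741 / 0.003955 ≈ 0.373.

0.373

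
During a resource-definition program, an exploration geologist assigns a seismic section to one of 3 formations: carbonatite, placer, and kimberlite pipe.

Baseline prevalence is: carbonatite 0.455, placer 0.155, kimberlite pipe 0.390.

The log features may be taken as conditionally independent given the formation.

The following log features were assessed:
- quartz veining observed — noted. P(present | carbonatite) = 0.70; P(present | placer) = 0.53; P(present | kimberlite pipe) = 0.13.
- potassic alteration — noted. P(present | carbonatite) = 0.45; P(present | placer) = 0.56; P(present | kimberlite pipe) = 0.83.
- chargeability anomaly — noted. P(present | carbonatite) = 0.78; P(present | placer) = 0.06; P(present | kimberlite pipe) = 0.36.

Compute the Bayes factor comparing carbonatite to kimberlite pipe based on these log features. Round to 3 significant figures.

6.33

Take the product of per-log feature likelihoods under each hypothesis, then divide.
  carbonatite: 0.70 × 0.45 × 0.78 = 0.2457
  kimberlite pipe: 0.13 × 0.83 × 0.36 = 0.038844
Bayes factor = 0.2457 / 0.038844 ≈ 6.33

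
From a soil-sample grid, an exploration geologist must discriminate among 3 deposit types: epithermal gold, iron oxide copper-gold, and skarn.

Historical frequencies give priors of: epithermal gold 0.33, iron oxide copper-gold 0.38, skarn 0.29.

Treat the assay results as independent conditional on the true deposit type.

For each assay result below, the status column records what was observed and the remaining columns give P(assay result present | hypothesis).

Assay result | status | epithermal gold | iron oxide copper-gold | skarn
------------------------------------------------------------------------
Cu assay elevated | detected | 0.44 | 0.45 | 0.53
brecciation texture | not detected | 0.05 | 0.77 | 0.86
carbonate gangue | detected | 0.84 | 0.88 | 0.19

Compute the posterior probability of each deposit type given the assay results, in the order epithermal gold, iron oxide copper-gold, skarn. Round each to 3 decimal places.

0.750, 0.224, 0.026

For each hypothesis, the unnormalized posterior weight is prior × product of the assay result likelihoods (using 1 − P(present | H) for each absent assay result):
  epithermal gold: 0.33 × 0.44 × (1 − 0.05) × 0.84 = 0.11587
  iron oxide copper-gold: 0.38 × 0.45 × (1 − 0.77) × 0.88 = 0.03461
  skarn: 0.29 × 0.53 × (1 − 0.86) × 0.19 = 0.0040884
The unnormalized weights sum to 0.15457.
P(epithermal gold | evidence) = 0.11587 / 0.15457 ≈ 0.750
P(iron oxide copper-gold | evidence) = 0.03461 / 0.15457 ≈ 0.224
P(skarn | evidence) = 0.0040884 / 0.15457 ≈ 0.026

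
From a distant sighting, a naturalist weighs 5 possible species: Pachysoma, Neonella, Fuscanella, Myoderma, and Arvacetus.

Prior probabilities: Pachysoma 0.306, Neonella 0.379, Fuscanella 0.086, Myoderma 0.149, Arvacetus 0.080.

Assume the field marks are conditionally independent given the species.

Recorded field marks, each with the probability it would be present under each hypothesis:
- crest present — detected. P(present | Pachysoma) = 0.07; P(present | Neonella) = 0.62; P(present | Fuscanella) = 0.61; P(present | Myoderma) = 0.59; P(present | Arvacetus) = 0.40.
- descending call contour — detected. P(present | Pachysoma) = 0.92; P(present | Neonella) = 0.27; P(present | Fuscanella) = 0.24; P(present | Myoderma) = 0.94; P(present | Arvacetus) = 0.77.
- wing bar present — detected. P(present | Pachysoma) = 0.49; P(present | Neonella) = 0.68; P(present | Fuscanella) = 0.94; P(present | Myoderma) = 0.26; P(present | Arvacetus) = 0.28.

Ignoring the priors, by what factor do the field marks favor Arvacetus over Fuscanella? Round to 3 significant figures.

Take the product of per-field mark likelihoods under each hypothesis, then divide.
  Arvacetus: 0.40 × 0.77 × 0.28 = 0.08624
  Fuscanella: 0.61 × 0.24 × 0.94 = 0.13762
Bayes factor = 0.08624 / 0.13762 ≈ 0.627

0.627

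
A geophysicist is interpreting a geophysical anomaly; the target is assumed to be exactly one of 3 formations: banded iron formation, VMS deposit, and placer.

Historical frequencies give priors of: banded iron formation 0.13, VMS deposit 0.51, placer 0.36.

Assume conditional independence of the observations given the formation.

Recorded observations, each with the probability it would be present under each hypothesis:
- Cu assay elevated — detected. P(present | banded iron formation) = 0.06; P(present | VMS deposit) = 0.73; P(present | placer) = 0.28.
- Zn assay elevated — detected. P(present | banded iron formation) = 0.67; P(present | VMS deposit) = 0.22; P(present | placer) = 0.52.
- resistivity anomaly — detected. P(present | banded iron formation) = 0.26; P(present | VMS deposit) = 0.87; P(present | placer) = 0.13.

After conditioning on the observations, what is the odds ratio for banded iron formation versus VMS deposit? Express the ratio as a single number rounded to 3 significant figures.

The normalizing constant cancels in an odds ratio, so compute prior × likelihood for the two hypotheses only:
  banded iron formation: 0.13 × 0.06 × 0.67 × 0.26 = 0.0013588
  VMS deposit: 0.51 × 0.73 × 0.22 × 0.87 = 0.071258
Odds(banded iron formation : VMS deposit) = 0.0013588 / 0.071258 ≈ 0.0191.

0.0191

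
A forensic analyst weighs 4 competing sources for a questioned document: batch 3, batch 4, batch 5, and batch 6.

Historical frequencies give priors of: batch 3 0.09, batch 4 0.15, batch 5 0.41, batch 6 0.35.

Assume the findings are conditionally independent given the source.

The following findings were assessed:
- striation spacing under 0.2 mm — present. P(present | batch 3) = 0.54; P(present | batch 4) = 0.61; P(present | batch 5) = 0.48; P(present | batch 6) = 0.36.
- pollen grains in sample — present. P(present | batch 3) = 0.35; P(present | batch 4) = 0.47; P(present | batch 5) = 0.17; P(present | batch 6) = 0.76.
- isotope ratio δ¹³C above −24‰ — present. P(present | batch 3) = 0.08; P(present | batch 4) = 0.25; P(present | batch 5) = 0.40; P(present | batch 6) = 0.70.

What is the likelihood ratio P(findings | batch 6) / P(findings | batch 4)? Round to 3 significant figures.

Joint likelihood of the evidence pattern under each hypothesis:
  batch 6: 0.36 × 0.76 × 0.70 = 0.19152
  batch 4: 0.61 × 0.47 × 0.25 = 0.071675
Bayes factor = 0.19152 / 0.071675 ≈ 2.67

2.67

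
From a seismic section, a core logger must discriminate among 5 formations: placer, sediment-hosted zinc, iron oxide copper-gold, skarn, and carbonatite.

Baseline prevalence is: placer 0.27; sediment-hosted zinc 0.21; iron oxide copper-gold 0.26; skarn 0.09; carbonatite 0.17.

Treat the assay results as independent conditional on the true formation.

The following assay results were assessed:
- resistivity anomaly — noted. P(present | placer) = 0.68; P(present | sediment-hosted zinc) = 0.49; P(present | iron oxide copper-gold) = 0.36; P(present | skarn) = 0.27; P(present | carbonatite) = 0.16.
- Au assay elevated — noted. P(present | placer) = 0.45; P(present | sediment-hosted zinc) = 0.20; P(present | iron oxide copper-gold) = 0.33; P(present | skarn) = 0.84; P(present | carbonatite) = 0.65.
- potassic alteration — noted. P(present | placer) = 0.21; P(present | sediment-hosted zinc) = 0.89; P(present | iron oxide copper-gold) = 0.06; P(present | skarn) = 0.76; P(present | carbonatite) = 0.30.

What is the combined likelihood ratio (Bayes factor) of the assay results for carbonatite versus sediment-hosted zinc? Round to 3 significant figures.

Take the product of per-assay result likelihoods under each hypothesis, then divide.
  carbonatite: 0.16 × 0.65 × 0.30 = 0.0312
  sediment-hosted zinc: 0.49 × 0.20 × 0.89 = 0.08722
Bayes factor = 0.0312 / 0.08722 ≈ 0.358

0.358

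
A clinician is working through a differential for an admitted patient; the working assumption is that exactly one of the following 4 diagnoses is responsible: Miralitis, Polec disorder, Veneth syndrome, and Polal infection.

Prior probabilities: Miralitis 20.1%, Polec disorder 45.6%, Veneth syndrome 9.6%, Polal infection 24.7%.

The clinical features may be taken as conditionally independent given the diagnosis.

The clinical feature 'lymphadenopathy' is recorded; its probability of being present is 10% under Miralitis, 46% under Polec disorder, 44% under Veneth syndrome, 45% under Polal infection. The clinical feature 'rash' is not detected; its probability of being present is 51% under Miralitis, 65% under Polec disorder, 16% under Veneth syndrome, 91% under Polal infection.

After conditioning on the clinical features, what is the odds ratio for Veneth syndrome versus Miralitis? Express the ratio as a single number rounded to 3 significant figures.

Unnormalized posterior weight (prior times the clinical feature likelihoods) for each of the two hypotheses (using 1 − P(present | H) for each absent clinical feature):
  Veneth syndrome: 0.096 × 0.44 × (1 − 0.16) = 0.035482
  Miralitis: 0.201 × 0.10 × (1 − 0.51) = 0.009849
Posterior odds = 0.035482 / 0.009849 ≈ 3.60.

3.60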